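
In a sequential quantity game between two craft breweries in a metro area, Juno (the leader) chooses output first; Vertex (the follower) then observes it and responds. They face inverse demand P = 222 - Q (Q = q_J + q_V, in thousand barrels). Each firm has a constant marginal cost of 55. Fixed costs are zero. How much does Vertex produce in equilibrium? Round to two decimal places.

Solve by backward induction. Given q_J, the follower Vertex maximises π_V = (222 - q_J - q_V)q_V - 55q_V.
Follower FOC: 167 - q_J - 2q_V = 0, so q_V(q_J) = (167 - q_J)/2.
Juno substitutes q_V(q_J) into its own profit: π_J = q_J(222 - q_J - (167 - q_J)/2) - 55q_J = (277/2 - (1/2)q_J)q_J - 55q_J.
The leader's first-order condition 167/2 - q_J = 0 yields q_J = 167/2.
Then q_V = (167 - 167/2)/2 = 167/4.

41.75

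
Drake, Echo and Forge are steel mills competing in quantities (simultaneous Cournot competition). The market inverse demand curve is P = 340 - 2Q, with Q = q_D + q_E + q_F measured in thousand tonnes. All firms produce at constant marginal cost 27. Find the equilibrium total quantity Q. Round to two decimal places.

117.38

A representative firm's profit is π_i = q_i(340 - 2Q) - 27q_i.
First-order condition (treating rivals' output as given): 313 - 4q_i - 2·Σ_{j≠i} q_j = 0.
By symmetry each firm produces the same amount; substituting Σ_{j≠i} q_j = 2q_i yields q_i = 313/8.
Total output Q = 313/8 + 313/8 + 313/8 = 939/8.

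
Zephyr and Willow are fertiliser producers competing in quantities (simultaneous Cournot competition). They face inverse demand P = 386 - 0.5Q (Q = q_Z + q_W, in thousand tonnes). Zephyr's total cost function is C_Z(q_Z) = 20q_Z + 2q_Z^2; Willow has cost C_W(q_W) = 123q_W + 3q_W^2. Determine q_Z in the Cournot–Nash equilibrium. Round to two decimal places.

69.94

Zephyr's profit: π_Z = (386 - 0.5Q)q_Z - (20q_Z + 2q_Z²). Setting ∂π_Z/∂q_Z = 0: 366 - 5q_Z - (1/2)(q_W) = 0.
Willow's first-order condition: 263 - 7q_W - (1/2)(q_Z) = 0.
Rearranging gives the reaction functions q_Z = (366 - (1/2)q_W)/5 and q_W = (263 - (1/2)q_Z)/7.
Substituting one into the other gives q_Z = 69.9424 and q_W = 32.5755.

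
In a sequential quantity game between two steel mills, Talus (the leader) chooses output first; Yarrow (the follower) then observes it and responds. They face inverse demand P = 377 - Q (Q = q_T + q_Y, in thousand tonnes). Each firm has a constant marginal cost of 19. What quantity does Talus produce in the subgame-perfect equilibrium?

179

The follower Yarrow best-responds to any q_T: π_Y = (377 - Q)q_Y - 19q_Y.
Setting the follower's marginal profit to zero, 358 - q_T - 2q_Y = 0, i.e. q_Y = (358 - q_T)/2.
Talus substitutes q_Y(q_T) into its own profit: π_T = q_T(377 - q_T - (358 - q_T)/2) - 19q_T = (198 - (1/2)q_T)q_T - 19q_T.
The leader's first-order condition 179 - q_T = 0 yields q_T = 179.
Then q_Y = (358 - 179)/2 = 179/2.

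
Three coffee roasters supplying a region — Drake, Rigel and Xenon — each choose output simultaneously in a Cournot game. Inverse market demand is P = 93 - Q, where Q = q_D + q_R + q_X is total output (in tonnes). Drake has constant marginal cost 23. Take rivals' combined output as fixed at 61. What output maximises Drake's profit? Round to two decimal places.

4.50

With rivals' combined output fixed at 61, Drake's profit is π_D = (93 - 61 - q_D)q_D - (23q_D) = (32 - q_D)q_D - (23q_D).
∂π_D/∂q_D = 9 - 2q_D = 0, so q_D = 9/2.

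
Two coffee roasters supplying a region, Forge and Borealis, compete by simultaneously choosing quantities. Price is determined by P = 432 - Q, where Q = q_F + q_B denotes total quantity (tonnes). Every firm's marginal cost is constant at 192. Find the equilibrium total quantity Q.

Each firm earns π_i = (432 - Q)q_i - 192q_i.
Setting ∂π_i/∂q_i = 0 with rivals' quantities fixed: 240 - 2q_i - q_j = 0.
By symmetry each firm produces the same amount; substituting q_j = q_i yields q_i = 240/3 = 80.
Total output Q = 80 + 80 = 160.

160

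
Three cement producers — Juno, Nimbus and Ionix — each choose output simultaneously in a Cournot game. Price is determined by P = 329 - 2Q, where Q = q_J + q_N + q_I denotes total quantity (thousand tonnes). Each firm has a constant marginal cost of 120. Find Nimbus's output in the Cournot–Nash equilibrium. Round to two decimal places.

26.13

Each firm earns π_i = (329 - 2Q)q_i - 120q_i.
Setting ∂π_i/∂q_i = 0 with rivals' quantities fixed: 209 - 4q_i - 2·Σ_{j≠i} q_j = 0.
With identical firms every q_j equals q_i, so Σ_{j≠i} q_j = 2q_i and 209 = 8q_i, giving q_i = 209/8.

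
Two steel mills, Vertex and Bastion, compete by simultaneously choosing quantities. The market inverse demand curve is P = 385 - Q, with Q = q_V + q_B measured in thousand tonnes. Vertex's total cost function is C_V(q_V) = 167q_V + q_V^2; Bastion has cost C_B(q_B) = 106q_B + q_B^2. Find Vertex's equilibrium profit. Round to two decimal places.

3125.77

Vertex's profit: π_V = (385 - Q)q_V - (167q_V + q_V²). Setting ∂π_V/∂q_V = 0: 218 - 4q_V - (q_B) = 0.
Bastion's profit: π_B = (385 - Q)q_B - (106q_B + q_B²). Setting ∂π_B/∂q_B = 0: 279 - 4q_B - (q_V) = 0.
So q_V = (218 - q_B)/4 and q_B = (279 - q_V)/4.
Substituting one into the other gives q_V = 593/15 and q_B = 898/15.
Price P = 385 - 497/5 = 1428/5.
Vertex's profit: (1428/5)·(593/15) - 167·(593/15) - (593/15)² = 3125.7689.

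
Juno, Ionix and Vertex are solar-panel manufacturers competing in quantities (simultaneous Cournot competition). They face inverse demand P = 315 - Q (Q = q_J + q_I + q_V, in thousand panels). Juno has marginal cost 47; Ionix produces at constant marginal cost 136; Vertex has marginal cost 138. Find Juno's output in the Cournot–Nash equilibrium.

Juno's profit: π_J = (315 - Q)q_J - (47q_J). Setting ∂π_J/∂q_J = 0: 268 - 2q_J - (q_I + q_V) = 0.
Ionix's first-order condition: 179 - 2q_I - (q_J + q_V) = 0.
Vertex's profit: π_V = (315 - Q)q_V - (138q_V). Setting ∂π_V/∂q_V = 0: 177 - 2q_V - (q_J + q_I) = 0.
Adding the 3 first-order conditions: 624 − 4Q = 0, so Q = 156.
Back-substituting: q_J = (268 − 156) = 112, q_I = (179 − 156) = 23, q_V = (177 − 156) = 21.

112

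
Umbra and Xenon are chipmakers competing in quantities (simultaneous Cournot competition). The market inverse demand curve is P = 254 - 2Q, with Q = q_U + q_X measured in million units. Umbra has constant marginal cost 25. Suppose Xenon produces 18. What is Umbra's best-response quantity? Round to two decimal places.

With the rival's output fixed at 18, Umbra's profit is π_U = (254 - 2·18 - 2q_U)q_U - (25q_U) = (218 - 2q_U)q_U - (25q_U).
∂π_U/∂q_U = 193 - 4q_U = 0, so q_U = 193/4.

48.25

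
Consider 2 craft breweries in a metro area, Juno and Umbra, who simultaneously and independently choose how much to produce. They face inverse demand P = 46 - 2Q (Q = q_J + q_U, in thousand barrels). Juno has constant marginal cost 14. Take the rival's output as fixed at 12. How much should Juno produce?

With the rival's output fixed at 12, Juno's profit is π_J = (46 - 2·12 - 2q_J)q_J - (14q_J) = (22 - 2q_J)q_J - (14q_J).
∂π_J/∂q_J = 8 - 4q_J = 0, so q_J = 2.

2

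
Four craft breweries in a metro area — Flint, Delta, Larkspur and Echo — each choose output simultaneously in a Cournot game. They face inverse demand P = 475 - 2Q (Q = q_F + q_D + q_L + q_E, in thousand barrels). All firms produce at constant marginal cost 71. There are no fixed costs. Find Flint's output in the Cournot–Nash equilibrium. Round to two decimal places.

Each firm earns π_i = (475 - 2Q)q_i - 71q_i.
First-order condition (treating rivals' output as given): 404 - 4q_i - 2·Σ_{j≠i} q_j = 0.
With identical firms every q_j equals q_i, so Σ_{j≠i} q_j = 3q_i and 404 = 10q_i, giving q_i = 202/5.

40.40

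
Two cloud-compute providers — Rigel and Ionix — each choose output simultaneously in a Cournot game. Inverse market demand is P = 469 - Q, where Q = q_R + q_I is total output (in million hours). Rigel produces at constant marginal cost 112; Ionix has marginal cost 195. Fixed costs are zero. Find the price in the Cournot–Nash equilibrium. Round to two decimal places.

Rigel's profit: π_R = (469 - Q)q_R - (112q_R). Setting ∂π_R/∂q_R = 0: 357 - 2q_R - (q_I) = 0.
Ionix's first-order condition: 274 - 2q_I - (q_R) = 0.
So q_R = (357 - q_I)/2 and q_I = (274 - q_R)/2.
Substituting one into the other gives q_R = 440/3 and q_I = 191/3.
Total output Q = 631/3, so price P = 469 - 631/3 = 776/3.

258.67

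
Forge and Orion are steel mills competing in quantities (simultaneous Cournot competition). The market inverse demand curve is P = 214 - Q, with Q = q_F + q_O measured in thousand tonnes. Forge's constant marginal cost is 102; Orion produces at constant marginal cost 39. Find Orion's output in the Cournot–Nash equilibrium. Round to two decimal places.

Forge's profit: π_F = (214 - Q)q_F - (102q_F). Setting ∂π_F/∂q_F = 0: 112 - 2q_F - (q_O) = 0.
Orion's profit: π_O = (214 - Q)q_O - (39q_O). Setting ∂π_O/∂q_O = 0: 175 - 2q_O - (q_F) = 0.
Rearranging gives the reaction functions q_F = (112 - q_O)/2 and q_O = (175 - q_F)/2.
Solving the pair: q_F = 49/3, q_O = 238/3.

79.33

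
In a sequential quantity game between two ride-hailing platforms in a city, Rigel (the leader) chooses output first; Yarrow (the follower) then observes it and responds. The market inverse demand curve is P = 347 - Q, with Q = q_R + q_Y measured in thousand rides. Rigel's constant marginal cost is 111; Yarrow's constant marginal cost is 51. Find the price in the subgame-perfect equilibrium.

155

The follower Yarrow best-responds to any q_R: π_Y = (347 - Q)q_Y - 51q_Y.
Follower FOC: 296 - q_R - 2q_Y = 0, so q_Y(q_R) = (296 - q_R)/2.
The leader anticipates this reaction. Substituting into P = 347 - Q gives P = 199 - (1/2)q_R, so π_R = (199 - (1/2)q_R)q_R - 111q_R.
The leader's first-order condition 88 - q_R = 0 yields q_R = 88.
Then q_Y = (296 - 88)/2 = 104.
Total output Q = 192, so price P = 347 - 192 = 155.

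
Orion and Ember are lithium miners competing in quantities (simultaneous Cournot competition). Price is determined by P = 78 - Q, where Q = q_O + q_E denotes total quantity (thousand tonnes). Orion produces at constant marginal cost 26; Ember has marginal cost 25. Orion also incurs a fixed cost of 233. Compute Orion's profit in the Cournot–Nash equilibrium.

Orion's profit: π_O = (78 - Q)q_O - (26q_O). Setting ∂π_O/∂q_O = 0: 52 - 2q_O - (q_E) = 0.
Ember's profit: π_E = (78 - Q)q_E - (25q_E). Setting ∂π_E/∂q_E = 0: 53 - 2q_E - (q_O) = 0.
Best responses: q_O = (52 - q_E)/2, q_E = (53 - q_O)/2.
Substituting one into the other gives q_O = 17 and q_E = 18.
Price P = 78 - 35 = 43.
Orion's profit: (43 - 26)·17 - 233 = 56.

56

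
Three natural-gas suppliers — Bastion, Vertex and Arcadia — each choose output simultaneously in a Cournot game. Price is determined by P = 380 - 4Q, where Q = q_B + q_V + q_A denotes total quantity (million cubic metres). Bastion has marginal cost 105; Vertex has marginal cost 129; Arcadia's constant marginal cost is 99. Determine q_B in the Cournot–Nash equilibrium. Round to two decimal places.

18.31

Bastion's profit: π_B = (380 - 4Q)q_B - (105q_B). Setting ∂π_B/∂q_B = 0: 275 - 8q_B - 4(q_V + q_A) = 0.
Vertex's first-order condition: 251 - 8q_V - 4(q_B + q_A) = 0.
Arcadia's profit: π_A = (380 - 4Q)q_A - (99q_A). Setting ∂π_A/∂q_A = 0: 281 - 8q_A - 4(q_B + q_V) = 0.
Summing all 3 equations gives 807 − 16Q = 0, hence Q = 807/16.
Back-substituting: q_B = (275 − 807/4)/4 = 293/16, q_V = (251 − 807/4)/4 = 197/16, q_A = (281 − 807/4)/4 = 317/16.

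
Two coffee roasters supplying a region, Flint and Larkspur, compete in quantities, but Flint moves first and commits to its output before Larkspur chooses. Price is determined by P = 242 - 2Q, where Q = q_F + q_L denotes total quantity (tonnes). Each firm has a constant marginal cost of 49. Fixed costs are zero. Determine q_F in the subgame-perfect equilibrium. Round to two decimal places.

The follower Larkspur best-responds to any q_F: π_L = (242 - 2Q)q_L - 49q_L.
∂π_L/∂q_L = 193 - 2q_F - 4q_L = 0 gives the reaction function q_L = (193 - 2q_F)/4.
The leader anticipates this reaction. Substituting into P = 242 - 2Q gives P = 291/2 - q_F, so π_F = (291/2 - q_F)q_F - 49q_F.
The leader's first-order condition 193/2 - 2q_F = 0 yields q_F = 193/4.
Then q_L = (193 - 2·(193/4))/4 = 193/8.

48.25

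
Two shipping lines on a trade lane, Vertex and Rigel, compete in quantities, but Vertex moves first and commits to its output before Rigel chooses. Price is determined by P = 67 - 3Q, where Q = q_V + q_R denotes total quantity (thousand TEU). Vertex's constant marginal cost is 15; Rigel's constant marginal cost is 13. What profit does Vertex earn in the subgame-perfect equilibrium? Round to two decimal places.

Solve by backward induction. Given q_V, the follower Rigel maximises π_R = (67 - 3q_V - 3q_R)q_R - 13q_R.
Follower FOC: 54 - 3q_V - 6q_R = 0, so q_R(q_V) = (54 - 3q_V)/6.
Vertex substitutes q_R(q_V) into its own profit: π_V = q_V(67 - 3q_V - (54 - 3q_V)/2) - 15q_V = (40 - (3/2)q_V)q_V - 15q_V.
Leader FOC: 25 - 3q_V = 0, so q_V = 25/3.
Then q_R = (54 - 3·(25/3))/6 = 29/6.
Price P = 67 - 3·(79/6) = 55/2.
Vertex's profit: (55/2 - 15)·(25/3) = 625/6.

104.17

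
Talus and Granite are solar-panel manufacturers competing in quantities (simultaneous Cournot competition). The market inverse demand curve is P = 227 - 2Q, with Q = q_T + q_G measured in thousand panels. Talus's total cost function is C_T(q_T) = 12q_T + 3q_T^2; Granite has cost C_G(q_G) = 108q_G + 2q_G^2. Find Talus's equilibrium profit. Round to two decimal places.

1901.25

Talus's profit: π_T = (227 - 2Q)q_T - (12q_T + 3q_T²). Setting ∂π_T/∂q_T = 0: 215 - 10q_T - 2(q_G) = 0.
Granite's first-order condition: 119 - 8q_G - 2(q_T) = 0.
So q_T = (215 - 2q_G)/10 and q_G = (119 - 2q_T)/8.
Solving the pair: q_T = 39/2, q_G = 10.
Price P = 227 - 2·(59/2) = 168.
Talus's profit: 168·(39/2) - 12·(39/2) - 3(39/2)² = 1901.2500.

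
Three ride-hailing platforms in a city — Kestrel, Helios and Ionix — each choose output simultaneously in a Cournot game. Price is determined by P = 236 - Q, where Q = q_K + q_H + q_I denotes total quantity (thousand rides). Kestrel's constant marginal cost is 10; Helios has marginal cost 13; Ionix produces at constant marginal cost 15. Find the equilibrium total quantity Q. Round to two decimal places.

Kestrel's profit: π_K = (236 - Q)q_K - (10q_K). Setting ∂π_K/∂q_K = 0: 226 - 2q_K - (q_H + q_I) = 0.
Helios's first-order condition: 223 - 2q_H - (q_K + q_I) = 0.
Ionix's first-order condition: 221 - 2q_I - (q_K + q_H) = 0.
Adding the 3 first-order conditions: 670 − 4Q = 0, so Q = 335/2.
Back-substituting: q_K = (226 − 335/2) = 117/2, q_H = (223 − 335/2) = 111/2, q_I = (221 − 335/2) = 107/2.
Total output Q = 117/2 + 111/2 + 107/2 = 335/2.

167.50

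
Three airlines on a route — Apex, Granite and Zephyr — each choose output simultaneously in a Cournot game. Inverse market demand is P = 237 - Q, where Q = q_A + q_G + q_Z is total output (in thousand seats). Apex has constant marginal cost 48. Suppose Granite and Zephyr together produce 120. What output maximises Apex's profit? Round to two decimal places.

34.50

With rivals' combined output fixed at 120, Apex's profit is π_A = (237 - 120 - q_A)q_A - (48q_A) = (117 - q_A)q_A - (48q_A).
∂π_A/∂q_A = 69 - 2q_A = 0, so q_A = 69/2.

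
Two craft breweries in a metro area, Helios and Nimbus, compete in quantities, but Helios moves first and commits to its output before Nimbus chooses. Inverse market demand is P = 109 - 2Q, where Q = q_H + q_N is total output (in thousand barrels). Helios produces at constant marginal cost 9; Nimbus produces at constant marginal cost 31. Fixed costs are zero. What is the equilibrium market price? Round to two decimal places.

39.50

Solve by backward induction. Given q_H, the follower Nimbus maximises π_N = (109 - 2q_H - 2q_N)q_N - 31q_N.
Follower FOC: 78 - 2q_H - 4q_N = 0, so q_N(q_H) = (78 - 2q_H)/4.
The leader anticipates this reaction. Substituting into P = 109 - 2Q gives P = 70 - q_H, so π_H = (70 - q_H)q_H - 9q_H.
Maximising: ∂π_H/∂q_H = 61 - 2q_H = 0, giving q_H = 61/2.
Then q_N = (78 - 2·(61/2))/4 = 17/4.
Total output Q = 139/4, so price P = 109 - 2·(139/4) = 79/2.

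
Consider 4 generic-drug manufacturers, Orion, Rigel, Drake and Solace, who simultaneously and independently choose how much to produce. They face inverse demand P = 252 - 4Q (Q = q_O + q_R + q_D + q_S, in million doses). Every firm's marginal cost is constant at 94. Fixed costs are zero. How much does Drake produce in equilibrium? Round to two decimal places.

Each firm earns π_i = (252 - 4Q)q_i - 94q_i.
First-order condition (treating rivals' output as given): 158 - 8q_i - 4·Σ_{j≠i} q_j = 0.
By symmetry each firm produces the same amount; substituting Σ_{j≠i} q_j = 3q_i yields q_i = 158/20 = 79/10.

7.90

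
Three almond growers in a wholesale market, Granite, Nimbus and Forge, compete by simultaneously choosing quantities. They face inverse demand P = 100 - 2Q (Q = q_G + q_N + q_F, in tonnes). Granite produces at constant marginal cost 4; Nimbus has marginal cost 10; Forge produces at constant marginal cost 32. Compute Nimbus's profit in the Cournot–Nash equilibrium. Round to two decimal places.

351.13

Granite's profit: π_G = (100 - 2Q)q_G - (4q_G). Setting ∂π_G/∂q_G = 0: 96 - 4q_G - 2(q_N + q_F) = 0.
Nimbus's profit: π_N = (100 - 2Q)q_N - (10q_N). Setting ∂π_N/∂q_N = 0: 90 - 4q_N - 2(q_G + q_F) = 0.
Forge's first-order condition: 68 - 4q_F - 2(q_G + q_N) = 0.
Summing all 3 equations gives 254 − 8Q = 0, hence Q = 127/4.
Back-substituting: q_G = (96 − 127/2)/2 = 65/4, q_N = (90 − 127/2)/2 = 53/4, q_F = (68 − 127/2)/2 = 9/4.
Price P = 100 - 2·(127/4) = 73/2.
Nimbus's profit: (73/2 - 10)·(53/4) = 351.1250.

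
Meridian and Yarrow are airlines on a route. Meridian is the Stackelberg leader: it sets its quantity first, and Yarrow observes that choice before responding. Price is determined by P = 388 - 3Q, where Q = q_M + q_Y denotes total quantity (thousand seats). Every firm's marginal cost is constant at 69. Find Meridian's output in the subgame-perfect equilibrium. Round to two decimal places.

53.17

The follower Yarrow best-responds to any q_M: π_Y = (388 - 3Q)q_Y - 69q_Y.
Follower FOC: 319 - 3q_M - 6q_Y = 0, so q_Y(q_M) = (319 - 3q_M)/6.
The leader anticipates this reaction. Substituting into P = 388 - 3Q gives P = 457/2 - (3/2)q_M, so π_M = (457/2 - (3/2)q_M)q_M - 69q_M.
Maximising: ∂π_M/∂q_M = 319/2 - 3q_M = 0, giving q_M = 319/6.
Then q_Y = (319 - 3·(319/6))/6 = 319/12.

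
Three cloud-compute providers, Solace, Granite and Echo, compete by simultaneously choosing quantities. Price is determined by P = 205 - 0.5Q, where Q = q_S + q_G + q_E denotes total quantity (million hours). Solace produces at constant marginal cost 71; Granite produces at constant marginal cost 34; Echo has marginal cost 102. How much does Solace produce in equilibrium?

64

Solace's profit: π_S = (205 - 0.5Q)q_S - (71q_S). Setting ∂π_S/∂q_S = 0: 134 - q_S - (1/2)(q_G + q_E) = 0.
Granite's profit: π_G = (205 - 0.5Q)q_G - (34q_G). Setting ∂π_G/∂q_G = 0: 171 - q_G - (1/2)(q_S + q_E) = 0.
Echo's first-order condition: 103 - q_E - (1/2)(q_S + q_G) = 0.
Adding the 3 first-order conditions: 408 − 2Q = 0, so Q = 204.
Back-substituting: q_S = (134 − 102)/(1/2) = 64, q_G = (171 − 102)/(1/2) = 138, q_E = (103 − 102)/(1/2) = 2.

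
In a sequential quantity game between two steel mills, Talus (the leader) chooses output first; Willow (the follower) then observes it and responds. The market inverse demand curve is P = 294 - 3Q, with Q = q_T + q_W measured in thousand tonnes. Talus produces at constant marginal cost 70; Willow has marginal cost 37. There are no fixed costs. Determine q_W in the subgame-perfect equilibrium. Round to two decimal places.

The follower Willow best-responds to any q_T: π_W = (294 - 3Q)q_W - 37q_W.
Follower FOC: 257 - 3q_T - 6q_W = 0, so q_W(q_T) = (257 - 3q_T)/6.
Talus substitutes q_W(q_T) into its own profit: π_T = q_T(294 - 3q_T - (257 - 3q_T)/2) - 70q_T = (331/2 - (3/2)q_T)q_T - 70q_T.
The leader's first-order condition 191/2 - 3q_T = 0 yields q_T = 191/6.
Then q_W = (257 - 3·(191/6))/6 = 323/12.

26.92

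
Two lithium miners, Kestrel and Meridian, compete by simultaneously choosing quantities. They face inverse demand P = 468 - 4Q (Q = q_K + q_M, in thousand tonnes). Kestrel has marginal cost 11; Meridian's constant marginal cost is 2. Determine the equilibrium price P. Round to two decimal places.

Kestrel's profit: π_K = (468 - 4Q)q_K - (11q_K). Setting ∂π_K/∂q_K = 0: 457 - 8q_K - 4(q_M) = 0.
Meridian's profit: π_M = (468 - 4Q)q_M - (2q_M). Setting ∂π_M/∂q_M = 0: 466 - 8q_M - 4(q_K) = 0.
So q_K = (457 - 4q_M)/8 and q_M = (466 - 4q_K)/8.
Solving the pair: q_K = 112/3, q_M = 475/12.
Total output Q = 923/12, so price P = 468 - 4·(923/12) = 481/3.

160.33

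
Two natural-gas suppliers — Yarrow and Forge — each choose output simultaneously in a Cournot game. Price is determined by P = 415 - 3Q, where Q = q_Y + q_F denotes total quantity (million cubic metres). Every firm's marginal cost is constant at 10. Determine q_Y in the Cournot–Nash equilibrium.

Each firm earns π_i = (415 - 3Q)q_i - 10q_i.
First-order condition (treating rivals' output as given): 405 - 6q_i - 3q_j = 0.
With identical firms every q_j equals q_i, so q_j = q_i and 405 = 9q_i, giving q_i = 45.

45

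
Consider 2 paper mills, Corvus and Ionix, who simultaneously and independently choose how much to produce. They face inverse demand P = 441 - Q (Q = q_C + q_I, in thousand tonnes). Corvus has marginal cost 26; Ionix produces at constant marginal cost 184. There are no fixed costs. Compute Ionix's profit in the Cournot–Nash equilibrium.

Corvus's profit: π_C = (441 - Q)q_C - (26q_C). Setting ∂π_C/∂q_C = 0: 415 - 2q_C - (q_I) = 0.
Ionix's first-order condition: 257 - 2q_I - (q_C) = 0.
Best responses: q_C = (415 - q_I)/2, q_I = (257 - q_C)/2.
Solving the pair: q_C = 191, q_I = 33.
Price P = 441 - 224 = 217.
Ionix's profit: (217 - 184)·33 = 1089.

1089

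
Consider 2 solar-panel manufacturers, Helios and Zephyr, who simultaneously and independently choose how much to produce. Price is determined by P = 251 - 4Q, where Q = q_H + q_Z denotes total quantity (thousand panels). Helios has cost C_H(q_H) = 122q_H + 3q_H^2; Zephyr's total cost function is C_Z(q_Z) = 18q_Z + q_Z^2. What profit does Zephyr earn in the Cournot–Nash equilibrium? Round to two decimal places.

2452.04

Helios's profit: π_H = (251 - 4Q)q_H - (122q_H + 3q_H²). Setting ∂π_H/∂q_H = 0: 129 - 14q_H - 4(q_Z) = 0.
Zephyr's first-order condition: 233 - 10q_Z - 4(q_H) = 0.
Best responses: q_H = (129 - 4q_Z)/14, q_Z = (233 - 4q_H)/10.
Substituting one into the other gives q_H = 179/62 and q_Z = 1373/62.
Price P = 251 - 4·(776/31) = 150.8710.
Zephyr's profit: 150.8710·(1373/62) - 18·(1373/62) - (1373/62)² = 2452.0408.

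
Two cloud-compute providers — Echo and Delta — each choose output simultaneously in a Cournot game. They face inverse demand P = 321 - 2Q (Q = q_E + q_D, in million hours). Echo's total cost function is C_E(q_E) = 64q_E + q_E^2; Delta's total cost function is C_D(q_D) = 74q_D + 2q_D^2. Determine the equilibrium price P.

206

Echo's profit: π_E = (321 - 2Q)q_E - (64q_E + q_E²). Setting ∂π_E/∂q_E = 0: 257 - 6q_E - 2(q_D) = 0.
Delta's first-order condition: 247 - 8q_D - 2(q_E) = 0.
So q_E = (257 - 2q_D)/6 and q_D = (247 - 2q_E)/8.
Substituting one into the other gives q_E = 71/2 and q_D = 22.
Total output Q = 115/2, so price P = 321 - 2·(115/2) = 206.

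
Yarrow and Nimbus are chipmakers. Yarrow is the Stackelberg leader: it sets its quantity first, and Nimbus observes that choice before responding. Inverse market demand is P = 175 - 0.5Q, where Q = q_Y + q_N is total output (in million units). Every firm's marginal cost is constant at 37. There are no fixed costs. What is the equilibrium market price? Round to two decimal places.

Solve by backward induction. Given q_Y, the follower Nimbus maximises π_N = (175 - (1/2)q_Y - (1/2)q_N)q_N - 37q_N.
Setting the follower's marginal profit to zero, 138 - (1/2)q_Y - q_N = 0, i.e. q_N = (138 - (1/2)q_Y).
Yarrow substitutes q_N(q_Y) into its own profit: π_Y = q_Y(175 - (1/2)q_Y - (138 - (1/2)q_Y)/2) - 37q_Y = (106 - (1/4)q_Y)q_Y - 37q_Y.
The leader's first-order condition 69 - (1/2)q_Y = 0 yields q_Y = 138.
Then q_N = (138 - (1/2)·138) = 69.
Total output Q = 207, so price P = 175 - (1/2)·207 = 143/2.

71.50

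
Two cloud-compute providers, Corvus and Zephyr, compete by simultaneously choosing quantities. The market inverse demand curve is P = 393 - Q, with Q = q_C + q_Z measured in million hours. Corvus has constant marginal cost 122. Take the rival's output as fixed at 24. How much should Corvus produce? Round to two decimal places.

123.50

With the rival's output fixed at 24, Corvus's profit is π_C = (393 - 24 - q_C)q_C - (122q_C) = (369 - q_C)q_C - (122q_C).
∂π_C/∂q_C = 247 - 2q_C = 0, so q_C = 247/2.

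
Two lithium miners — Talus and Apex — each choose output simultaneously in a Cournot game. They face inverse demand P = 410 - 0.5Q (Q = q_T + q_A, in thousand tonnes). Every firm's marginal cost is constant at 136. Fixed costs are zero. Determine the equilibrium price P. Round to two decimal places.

227.33

Each firm earns π_i = (410 - 0.5Q)q_i - 136q_i.
First-order condition (treating rivals' output as given): 274 - q_i - (1/2)q_j = 0.
By symmetry each firm produces the same amount; substituting q_j = q_i yields q_i = 274/(3/2) = 548/3.
Total output Q = 1096/3, so price P = 410 - (1/2)·(1096/3) = 682/3.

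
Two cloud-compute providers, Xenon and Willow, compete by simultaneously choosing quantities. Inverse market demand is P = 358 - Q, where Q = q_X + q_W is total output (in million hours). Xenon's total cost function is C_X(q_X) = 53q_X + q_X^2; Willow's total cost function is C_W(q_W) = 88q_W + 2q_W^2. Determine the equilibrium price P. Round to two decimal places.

Xenon's profit: π_X = (358 - Q)q_X - (53q_X + q_X²). Setting ∂π_X/∂q_X = 0: 305 - 4q_X - (q_W) = 0.
Willow's first-order condition: 270 - 6q_W - (q_X) = 0.
So q_X = (305 - q_W)/4 and q_W = (270 - q_X)/6.
Solving the pair: q_X = 1560/23, q_W = 775/23.
Total output Q = 101.5217, so price P = 358 - 101.5217 = 256.4783.

256.48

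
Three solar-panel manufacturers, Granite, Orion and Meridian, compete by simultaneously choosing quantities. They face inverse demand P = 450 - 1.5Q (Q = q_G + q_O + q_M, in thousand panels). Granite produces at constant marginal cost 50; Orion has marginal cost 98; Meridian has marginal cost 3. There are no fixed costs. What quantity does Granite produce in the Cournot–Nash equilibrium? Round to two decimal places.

66.83

Granite's profit: π_G = (450 - 1.5Q)q_G - (50q_G). Setting ∂π_G/∂q_G = 0: 400 - 3q_G - (3/2)(q_O + q_M) = 0.
Orion's first-order condition: 352 - 3q_O - (3/2)(q_G + q_M) = 0.
Meridian's profit: π_M = (450 - 1.5Q)q_M - (3q_M). Setting ∂π_M/∂q_M = 0: 447 - 3q_M - (3/2)(q_G + q_O) = 0.
Adding the 3 conditions: 1199 − 3Q − 3Q = 0, i.e. Q = 1199/6.
Back-substituting: q_G = (400 − 1199/4)/(3/2) = 401/6, q_O = (352 − 1199/4)/(3/2) = 209/6, q_M = (447 − 1199/4)/(3/2) = 589/6.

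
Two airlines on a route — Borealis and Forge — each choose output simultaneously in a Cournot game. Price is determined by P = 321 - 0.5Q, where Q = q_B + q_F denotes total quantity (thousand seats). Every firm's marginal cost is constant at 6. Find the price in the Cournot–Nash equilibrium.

Each firm earns π_i = (321 - 0.5Q)q_i - 6q_i.
First-order condition (treating rivals' output as given): 315 - q_i - (1/2)q_j = 0.
By symmetry each firm produces the same amount; substituting q_j = q_i yields q_i = 315/(3/2) = 210.
Total output Q = 420, so price P = 321 - (1/2)·420 = 111.

111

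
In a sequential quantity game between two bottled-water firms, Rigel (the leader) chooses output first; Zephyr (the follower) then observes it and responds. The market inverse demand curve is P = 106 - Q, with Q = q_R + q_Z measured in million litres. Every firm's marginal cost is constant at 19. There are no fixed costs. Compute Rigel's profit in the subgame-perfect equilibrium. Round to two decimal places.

The follower Zephyr best-responds to any q_R: π_Z = (106 - Q)q_Z - 19q_Z.
Follower FOC: 87 - q_R - 2q_Z = 0, so q_Z(q_R) = (87 - q_R)/2.
Rigel substitutes q_Z(q_R) into its own profit: π_R = q_R(106 - q_R - (87 - q_R)/2) - 19q_R = (125/2 - (1/2)q_R)q_R - 19q_R.
The leader's first-order condition 87/2 - q_R = 0 yields q_R = 87/2.
Then q_Z = (87 - 87/2)/2 = 87/4.
Price P = 106 - 261/4 = 163/4.
Rigel's profit: (163/4 - 19)·(87/2) = 946.1250.

946.13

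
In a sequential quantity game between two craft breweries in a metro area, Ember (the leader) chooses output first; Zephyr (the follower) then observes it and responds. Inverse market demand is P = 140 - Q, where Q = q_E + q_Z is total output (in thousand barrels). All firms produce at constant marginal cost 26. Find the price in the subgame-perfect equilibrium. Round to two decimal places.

Solve by backward induction. Given q_E, the follower Zephyr maximises π_Z = (140 - q_E - q_Z)q_Z - 26q_Z.
∂π_Z/∂q_Z = 114 - q_E - 2q_Z = 0 gives the reaction function q_Z = (114 - q_E)/2.
The leader anticipates this reaction. Substituting into P = 140 - Q gives P = 83 - (1/2)q_E, so π_E = (83 - (1/2)q_E)q_E - 26q_E.
The leader's first-order condition 57 - q_E = 0 yields q_E = 57.
Then q_Z = (114 - 57)/2 = 57/2.
Total output Q = 171/2, so price P = 140 - 171/2 = 109/2.

54.50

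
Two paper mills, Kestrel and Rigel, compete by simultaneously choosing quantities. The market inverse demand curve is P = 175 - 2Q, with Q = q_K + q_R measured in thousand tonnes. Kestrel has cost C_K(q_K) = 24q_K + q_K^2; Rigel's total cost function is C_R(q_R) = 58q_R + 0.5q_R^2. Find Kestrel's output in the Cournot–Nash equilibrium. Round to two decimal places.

Kestrel's profit: π_K = (175 - 2Q)q_K - (24q_K + q_K²). Setting ∂π_K/∂q_K = 0: 151 - 6q_K - 2(q_R) = 0.
Rigel's first-order condition: 117 - 5q_R - 2(q_K) = 0.
Best responses: q_K = (151 - 2q_R)/6, q_R = (117 - 2q_K)/5.
Solving the pair: q_K = 521/26, q_R = 200/13.

20.04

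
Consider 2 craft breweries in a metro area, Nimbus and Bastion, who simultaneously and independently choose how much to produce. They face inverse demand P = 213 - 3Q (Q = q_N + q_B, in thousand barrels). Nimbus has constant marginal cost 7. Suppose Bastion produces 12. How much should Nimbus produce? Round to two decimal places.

28.33

With the rival's output fixed at 12, Nimbus's profit is π_N = (213 - 3·12 - 3q_N)q_N - (7q_N) = (177 - 3q_N)q_N - (7q_N).
∂π_N/∂q_N = 170 - 6q_N = 0, so q_N = 85/3.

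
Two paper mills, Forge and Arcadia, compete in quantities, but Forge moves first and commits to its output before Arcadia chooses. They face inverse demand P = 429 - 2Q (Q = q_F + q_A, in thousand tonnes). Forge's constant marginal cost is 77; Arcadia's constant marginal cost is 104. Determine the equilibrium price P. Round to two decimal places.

171.75

Solve by backward induction. Given q_F, the follower Arcadia maximises π_A = (429 - 2q_F - 2q_A)q_A - 104q_A.
Follower FOC: 325 - 2q_F - 4q_A = 0, so q_A(q_F) = (325 - 2q_F)/4.
The leader anticipates this reaction. Substituting into P = 429 - 2Q gives P = 533/2 - q_F, so π_F = (533/2 - q_F)q_F - 77q_F.
The leader's first-order condition 379/2 - 2q_F = 0 yields q_F = 379/4.
Then q_A = (325 - 2·(379/4))/4 = 271/8.
Total output Q = 1029/8, so price P = 429 - 2·(1029/8) = 687/4.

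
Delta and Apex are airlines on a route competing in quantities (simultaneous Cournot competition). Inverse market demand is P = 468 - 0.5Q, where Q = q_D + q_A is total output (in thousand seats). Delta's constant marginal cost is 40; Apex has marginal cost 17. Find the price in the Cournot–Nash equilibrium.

175

Delta's profit: π_D = (468 - 0.5Q)q_D - (40q_D). Setting ∂π_D/∂q_D = 0: 428 - q_D - (1/2)(q_A) = 0.
Apex's first-order condition: 451 - q_A - (1/2)(q_D) = 0.
Rearranging gives the reaction functions q_D = (428 - (1/2)q_A) and q_A = (451 - (1/2)q_D).
Substituting one into the other gives q_D = 270 and q_A = 316.
Total output Q = 586, so price P = 468 - (1/2)·586 = 175.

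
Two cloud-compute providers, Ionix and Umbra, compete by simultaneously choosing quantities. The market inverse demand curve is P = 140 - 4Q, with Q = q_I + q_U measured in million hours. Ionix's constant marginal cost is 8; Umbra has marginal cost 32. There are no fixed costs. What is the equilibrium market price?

60

Ionix's profit: π_I = (140 - 4Q)q_I - (8q_I). Setting ∂π_I/∂q_I = 0: 132 - 8q_I - 4(q_U) = 0.
Umbra's first-order condition: 108 - 8q_U - 4(q_I) = 0.
So q_I = (132 - 4q_U)/8 and q_U = (108 - 4q_I)/8.
Solving the pair: q_I = 13, q_U = 7.
Total output Q = 20, so price P = 140 - 4·20 = 60.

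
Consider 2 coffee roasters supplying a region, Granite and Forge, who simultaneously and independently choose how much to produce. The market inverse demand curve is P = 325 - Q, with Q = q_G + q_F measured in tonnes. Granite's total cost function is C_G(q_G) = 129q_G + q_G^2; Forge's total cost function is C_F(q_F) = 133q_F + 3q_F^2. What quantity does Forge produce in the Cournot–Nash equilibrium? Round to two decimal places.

Granite's profit: π_G = (325 - Q)q_G - (129q_G + q_G²). Setting ∂π_G/∂q_G = 0: 196 - 4q_G - (q_F) = 0.
Forge's profit: π_F = (325 - Q)q_F - (133q_F + 3q_F²). Setting ∂π_F/∂q_F = 0: 192 - 8q_F - (q_G) = 0.
Best responses: q_G = (196 - q_F)/4, q_F = (192 - q_G)/8.
Substituting one into the other gives q_G = 1376/31 and q_F = 572/31.

18.45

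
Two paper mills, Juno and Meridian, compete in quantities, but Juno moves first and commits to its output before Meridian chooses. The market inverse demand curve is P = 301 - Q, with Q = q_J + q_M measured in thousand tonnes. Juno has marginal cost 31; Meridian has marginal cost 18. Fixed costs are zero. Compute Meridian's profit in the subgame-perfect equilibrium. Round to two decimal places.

Solve by backward induction. Given q_J, the follower Meridian maximises π_M = (301 - q_J - q_M)q_M - 18q_M.
∂π_M/∂q_M = 283 - q_J - 2q_M = 0 gives the reaction function q_M = (283 - q_J)/2.
Juno substitutes q_M(q_J) into its own profit: π_J = q_J(301 - q_J - (283 - q_J)/2) - 31q_J = (319/2 - (1/2)q_J)q_J - 31q_J.
The leader's first-order condition 257/2 - q_J = 0 yields q_J = 257/2.
Then q_M = (283 - 257/2)/2 = 309/4.
Price P = 301 - 823/4 = 381/4.
Meridian's profit: (381/4 - 18)·(309/4) = 5967.5625.

5967.56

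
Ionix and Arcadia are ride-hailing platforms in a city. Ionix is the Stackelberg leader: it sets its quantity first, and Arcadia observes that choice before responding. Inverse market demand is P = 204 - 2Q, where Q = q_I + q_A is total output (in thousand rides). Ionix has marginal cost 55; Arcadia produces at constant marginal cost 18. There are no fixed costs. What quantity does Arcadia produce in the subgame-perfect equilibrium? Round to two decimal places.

32.50

The follower Arcadia best-responds to any q_I: π_A = (204 - 2Q)q_A - 18q_A.
Setting the follower's marginal profit to zero, 186 - 2q_I - 4q_A = 0, i.e. q_A = (186 - 2q_I)/4.
The leader anticipates this reaction. Substituting into P = 204 - 2Q gives P = 111 - q_I, so π_I = (111 - q_I)q_I - 55q_I.
Leader FOC: 56 - 2q_I = 0, so q_I = 28.
Then q_A = (186 - 2·28)/4 = 65/2.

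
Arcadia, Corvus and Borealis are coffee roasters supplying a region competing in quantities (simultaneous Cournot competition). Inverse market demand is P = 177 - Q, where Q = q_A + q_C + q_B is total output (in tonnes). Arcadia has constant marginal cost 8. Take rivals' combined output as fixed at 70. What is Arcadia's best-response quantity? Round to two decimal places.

With rivals' combined output fixed at 70, Arcadia's profit is π_A = (177 - 70 - q_A)q_A - (8q_A) = (107 - q_A)q_A - (8q_A).
∂π_A/∂q_A = 99 - 2q_A = 0, so q_A = 99/2.

49.50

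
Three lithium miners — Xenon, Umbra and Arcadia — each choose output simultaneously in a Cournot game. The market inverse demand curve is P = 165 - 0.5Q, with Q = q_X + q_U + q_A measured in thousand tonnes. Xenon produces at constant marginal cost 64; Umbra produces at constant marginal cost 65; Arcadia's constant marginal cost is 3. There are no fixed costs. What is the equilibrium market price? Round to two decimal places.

74.25

Xenon's profit: π_X = (165 - 0.5Q)q_X - (64q_X). Setting ∂π_X/∂q_X = 0: 101 - q_X - (1/2)(q_U + q_A) = 0.
Umbra's profit: π_U = (165 - 0.5Q)q_U - (65q_U). Setting ∂π_U/∂q_U = 0: 100 - q_U - (1/2)(q_X + q_A) = 0.
Arcadia's profit: π_A = (165 - 0.5Q)q_A - (3q_A). Setting ∂π_A/∂q_A = 0: 162 - q_A - (1/2)(q_X + q_U) = 0.
Summing all 3 equations gives 363 − 2Q = 0, hence Q = 363/2.
Back-substituting: q_X = (101 − 363/4)/(1/2) = 41/2, q_U = (100 − 363/4)/(1/2) = 37/2, q_A = (162 − 363/4)/(1/2) = 285/2.
Total output Q = 363/2, so price P = 165 - (1/2)·(363/2) = 297/4.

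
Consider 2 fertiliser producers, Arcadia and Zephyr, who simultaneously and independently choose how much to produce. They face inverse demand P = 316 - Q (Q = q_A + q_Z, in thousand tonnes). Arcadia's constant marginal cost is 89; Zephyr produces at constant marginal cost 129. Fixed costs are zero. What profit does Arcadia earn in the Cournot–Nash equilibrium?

7921

Arcadia's profit: π_A = (316 - Q)q_A - (89q_A). Setting ∂π_A/∂q_A = 0: 227 - 2q_A - (q_Z) = 0.
Zephyr's first-order condition: 187 - 2q_Z - (q_A) = 0.
Rearranging gives the reaction functions q_A = (227 - q_Z)/2 and q_Z = (187 - q_A)/2.
Substituting one into the other gives q_A = 89 and q_Z = 49.
Price P = 316 - 138 = 178.
Arcadia's profit: (178 - 89)·89 = 7921.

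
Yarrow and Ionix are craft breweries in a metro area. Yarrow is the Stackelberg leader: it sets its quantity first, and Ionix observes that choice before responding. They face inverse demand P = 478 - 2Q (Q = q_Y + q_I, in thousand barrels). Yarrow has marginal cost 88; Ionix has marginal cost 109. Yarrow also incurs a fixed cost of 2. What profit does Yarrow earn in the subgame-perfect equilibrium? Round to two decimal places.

The follower Ionix best-responds to any q_Y: π_I = (478 - 2Q)q_I - 109q_I.
Setting the follower's marginal profit to zero, 369 - 2q_Y - 4q_I = 0, i.e. q_I = (369 - 2q_Y)/4.
The leader anticipates this reaction. Substituting into P = 478 - 2Q gives P = 587/2 - q_Y, so π_Y = (587/2 - q_Y)q_Y - 88q_Y.
Maximising: ∂π_Y/∂q_Y = 411/2 - 2q_Y = 0, giving q_Y = 411/4.
Then q_I = (369 - 2·(411/4))/4 = 327/8.
Price P = 478 - 2·(1149/8) = 763/4.
Yarrow's profit: (763/4 - 88)·(411/4) - 2 = 10555.5625.

10555.56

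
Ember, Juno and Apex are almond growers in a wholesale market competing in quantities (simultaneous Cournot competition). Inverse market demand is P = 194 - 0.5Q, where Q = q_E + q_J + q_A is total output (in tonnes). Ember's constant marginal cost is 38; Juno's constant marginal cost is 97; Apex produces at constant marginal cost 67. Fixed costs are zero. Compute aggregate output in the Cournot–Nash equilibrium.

Ember's profit: π_E = (194 - 0.5Q)q_E - (38q_E). Setting ∂π_E/∂q_E = 0: 156 - q_E - (1/2)(q_J + q_A) = 0.
Juno's first-order condition: 97 - q_J - (1/2)(q_E + q_A) = 0.
Apex's profit: π_A = (194 - 0.5Q)q_A - (67q_A). Setting ∂π_A/∂q_A = 0: 127 - q_A - (1/2)(q_E + q_J) = 0.
Adding the 3 first-order conditions: 380 − 2Q = 0, so Q = 190.
Back-substituting: q_E = (156 − 95)/(1/2) = 122, q_J = (97 − 95)/(1/2) = 4, q_A = (127 − 95)/(1/2) = 64.
Total output Q = 122 + 4 + 64 = 190.

190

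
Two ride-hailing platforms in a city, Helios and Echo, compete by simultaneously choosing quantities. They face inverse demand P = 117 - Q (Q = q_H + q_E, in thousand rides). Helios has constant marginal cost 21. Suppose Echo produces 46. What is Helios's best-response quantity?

25

With the rival's output fixed at 46, Helios's profit is π_H = (117 - 46 - q_H)q_H - (21q_H) = (71 - q_H)q_H - (21q_H).
∂π_H/∂q_H = 50 - 2q_H = 0, so q_H = 25.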